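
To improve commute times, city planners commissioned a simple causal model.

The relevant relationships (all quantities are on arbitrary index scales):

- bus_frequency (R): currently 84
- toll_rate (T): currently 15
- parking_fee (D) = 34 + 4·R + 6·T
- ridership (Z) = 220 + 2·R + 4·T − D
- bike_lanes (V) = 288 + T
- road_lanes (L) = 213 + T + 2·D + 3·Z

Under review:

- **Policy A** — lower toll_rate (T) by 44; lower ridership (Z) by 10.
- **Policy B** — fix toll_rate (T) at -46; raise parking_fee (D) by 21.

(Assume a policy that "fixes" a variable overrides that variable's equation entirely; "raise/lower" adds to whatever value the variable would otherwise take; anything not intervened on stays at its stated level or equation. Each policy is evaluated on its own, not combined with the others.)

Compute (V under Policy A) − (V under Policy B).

Policy A (T − 44, Z − 10):
  T = 15 − 44 = -29
  V = 288 + (-29) = 259
Policy B (T := -46, D + 21):
  T = -46
  V = 288 + (-46) = 242
V: 259 − 242 = 17

17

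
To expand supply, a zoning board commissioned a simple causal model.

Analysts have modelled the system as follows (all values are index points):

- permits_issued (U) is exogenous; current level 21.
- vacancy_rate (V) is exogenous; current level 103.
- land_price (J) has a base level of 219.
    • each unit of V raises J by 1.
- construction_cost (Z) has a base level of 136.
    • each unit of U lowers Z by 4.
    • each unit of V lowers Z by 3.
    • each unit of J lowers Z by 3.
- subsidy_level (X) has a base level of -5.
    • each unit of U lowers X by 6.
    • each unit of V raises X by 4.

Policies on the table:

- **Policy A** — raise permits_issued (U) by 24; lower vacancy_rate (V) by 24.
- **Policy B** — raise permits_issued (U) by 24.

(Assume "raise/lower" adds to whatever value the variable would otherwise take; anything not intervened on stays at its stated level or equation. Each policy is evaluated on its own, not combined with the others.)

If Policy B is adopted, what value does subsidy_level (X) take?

Policy B (U + 24):
  U = 21 + 24 = 45
  V = 103
  X = -5 − 6·45 + 4·103 = 137

137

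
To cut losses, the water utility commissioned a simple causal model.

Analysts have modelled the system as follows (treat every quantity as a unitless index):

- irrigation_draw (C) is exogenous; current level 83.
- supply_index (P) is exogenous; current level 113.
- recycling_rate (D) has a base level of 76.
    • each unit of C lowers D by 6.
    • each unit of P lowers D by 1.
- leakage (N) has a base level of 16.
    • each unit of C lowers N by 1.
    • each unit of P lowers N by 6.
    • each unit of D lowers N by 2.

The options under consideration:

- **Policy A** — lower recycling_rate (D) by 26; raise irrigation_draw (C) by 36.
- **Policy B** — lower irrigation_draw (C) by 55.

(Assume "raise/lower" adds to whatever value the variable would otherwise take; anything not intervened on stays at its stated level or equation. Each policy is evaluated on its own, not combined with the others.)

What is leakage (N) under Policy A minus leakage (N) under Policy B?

1053

Policy A (D − 26, C + 36):
  C = 83 + 36 = 119
  P = 113
  D = 76 − 6·119 − 113 (−26 from intervention) = -777
  N = 16 − 119 − 6·113 − 2·(-777) = 773
Policy B (C − 55):
  C = 83 − 55 = 28
  P = 113
  D = 76 − 6·28 − 113 = -205
  N = 16 − 28 − 6·113 − 2·(-205) = -280
N: 773 − (-280) = 1053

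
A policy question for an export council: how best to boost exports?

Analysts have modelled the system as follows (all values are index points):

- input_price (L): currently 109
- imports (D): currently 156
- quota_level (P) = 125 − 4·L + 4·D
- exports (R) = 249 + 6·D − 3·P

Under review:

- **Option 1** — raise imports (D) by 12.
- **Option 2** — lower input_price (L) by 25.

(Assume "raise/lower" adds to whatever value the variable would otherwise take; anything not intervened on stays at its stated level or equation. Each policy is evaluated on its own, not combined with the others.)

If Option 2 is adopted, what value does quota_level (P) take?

413

Option 2 (L − 25):
  L = 109 − 25 = 84
  D = 156
  P = 125 − 4·84 + 4·156 = 413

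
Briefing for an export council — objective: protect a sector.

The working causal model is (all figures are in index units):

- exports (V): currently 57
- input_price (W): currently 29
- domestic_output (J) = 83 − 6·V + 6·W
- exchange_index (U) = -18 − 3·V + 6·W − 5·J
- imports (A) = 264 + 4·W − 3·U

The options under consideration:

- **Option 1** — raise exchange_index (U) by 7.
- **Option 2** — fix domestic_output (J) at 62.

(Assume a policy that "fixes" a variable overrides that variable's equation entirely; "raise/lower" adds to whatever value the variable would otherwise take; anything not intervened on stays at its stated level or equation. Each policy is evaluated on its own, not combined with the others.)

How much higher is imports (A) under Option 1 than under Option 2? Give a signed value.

-2226

Option 1 (U + 7):
  V = 57
  W = 29
  J = 83 − 6·57 + 6·29 = -85
  U = -18 − 3·57 + 6·29 − 5·(-85) (+7 from intervention) = 417
  A = 264 + 4·29 − 3·417 = -871
Option 2 (J := 62):
  V = 57
  W = 29
  J = 62
  U = -18 − 3·57 + 6·29 − 5·62 = -325
  A = 264 + 4·29 − 3·(-325) = 1355
A: -871 − 1355 = -2226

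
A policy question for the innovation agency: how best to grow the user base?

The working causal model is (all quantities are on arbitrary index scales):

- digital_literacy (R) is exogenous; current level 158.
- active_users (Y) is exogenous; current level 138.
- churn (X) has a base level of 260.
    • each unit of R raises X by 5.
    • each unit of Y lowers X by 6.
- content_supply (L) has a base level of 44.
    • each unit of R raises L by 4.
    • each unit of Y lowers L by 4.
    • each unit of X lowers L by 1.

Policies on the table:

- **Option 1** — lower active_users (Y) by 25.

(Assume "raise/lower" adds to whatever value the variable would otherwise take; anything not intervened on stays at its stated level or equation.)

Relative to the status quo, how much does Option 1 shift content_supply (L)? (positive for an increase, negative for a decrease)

Baseline:
  R = 158
  Y = 138
  X = 260 + 5·158 − 6·138 = 222
  L = 44 + 4·158 − 4·138 − 222 = -98
Option 1 (Y − 25):
  R = 158
  Y = 138 − 25 = 113
  X = 260 + 5·158 − 6·113 = 372
  L = 44 + 4·158 − 4·113 − 372 = -148
Change in L: -148 − (-98) = -50

-50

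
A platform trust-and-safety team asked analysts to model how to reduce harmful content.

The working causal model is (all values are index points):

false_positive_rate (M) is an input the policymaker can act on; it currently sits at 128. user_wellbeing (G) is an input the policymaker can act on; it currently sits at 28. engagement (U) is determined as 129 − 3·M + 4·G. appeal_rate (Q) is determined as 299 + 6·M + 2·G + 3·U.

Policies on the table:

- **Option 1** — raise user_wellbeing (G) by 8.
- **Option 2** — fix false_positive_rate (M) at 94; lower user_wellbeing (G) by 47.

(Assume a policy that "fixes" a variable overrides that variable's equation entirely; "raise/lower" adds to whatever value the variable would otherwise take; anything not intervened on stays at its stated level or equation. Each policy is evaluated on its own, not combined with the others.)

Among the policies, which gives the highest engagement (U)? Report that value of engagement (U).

-111

Option 1 (G + 8):
  M = 128
  G = 28 + 8 = 36
  U = 129 − 3·128 + 4·36 = -111
Option 2 (M := 94, G − 47):
  M = 94
  G = 28 − 47 = -19
  U = 129 − 3·94 + 4·(-19) = -229
Comparing — Option 1: U=-111, Option 2: U=-229. Highest is -111 (Option 1).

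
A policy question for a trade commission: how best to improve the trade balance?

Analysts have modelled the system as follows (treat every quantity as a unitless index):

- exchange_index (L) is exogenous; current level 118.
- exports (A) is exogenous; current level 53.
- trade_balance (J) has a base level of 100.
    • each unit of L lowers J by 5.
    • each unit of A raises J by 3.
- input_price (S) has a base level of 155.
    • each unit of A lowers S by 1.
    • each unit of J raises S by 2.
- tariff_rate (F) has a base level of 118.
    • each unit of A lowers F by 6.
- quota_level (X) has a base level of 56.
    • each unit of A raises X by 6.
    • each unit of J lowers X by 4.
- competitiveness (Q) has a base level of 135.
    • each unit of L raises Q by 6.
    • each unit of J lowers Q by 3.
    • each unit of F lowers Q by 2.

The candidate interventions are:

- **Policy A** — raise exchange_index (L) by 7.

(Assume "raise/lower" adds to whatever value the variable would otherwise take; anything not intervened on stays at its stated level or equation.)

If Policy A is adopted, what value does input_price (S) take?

Policy A (L + 7):
  L = 118 + 7 = 125
  A = 53
  J = 100 − 5·125 + 3·53 = -366
  S = 155 − 53 + 2·(-366) = -630

-630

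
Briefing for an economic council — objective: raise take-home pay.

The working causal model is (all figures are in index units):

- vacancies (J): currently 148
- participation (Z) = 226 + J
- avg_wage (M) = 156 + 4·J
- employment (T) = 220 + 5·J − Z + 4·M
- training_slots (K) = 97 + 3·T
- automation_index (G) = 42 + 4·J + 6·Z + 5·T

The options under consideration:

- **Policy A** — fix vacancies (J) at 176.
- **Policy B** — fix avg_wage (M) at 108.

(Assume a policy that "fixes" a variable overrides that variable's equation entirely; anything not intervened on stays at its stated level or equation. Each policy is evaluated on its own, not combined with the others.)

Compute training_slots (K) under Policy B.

Policy B (M := 108):
  J = 148
  Z = 226 + 148 = 374
  M = 108
  T = 220 + 5·148 − 374 + 4·108 = 1018
  K = 97 + 3·1018 = 3151

3151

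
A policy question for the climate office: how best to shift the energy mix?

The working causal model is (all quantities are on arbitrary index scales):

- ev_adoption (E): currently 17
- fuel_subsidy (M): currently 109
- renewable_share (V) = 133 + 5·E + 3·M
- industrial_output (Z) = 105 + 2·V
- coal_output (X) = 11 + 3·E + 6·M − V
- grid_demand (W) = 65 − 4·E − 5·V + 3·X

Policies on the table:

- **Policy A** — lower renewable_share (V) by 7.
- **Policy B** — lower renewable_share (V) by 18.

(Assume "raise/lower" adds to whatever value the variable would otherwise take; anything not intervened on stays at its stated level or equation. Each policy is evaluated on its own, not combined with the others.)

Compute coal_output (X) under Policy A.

178

Policy A (V − 7):
  E = 17
  M = 109
  V = 133 + 5·17 + 3·109 (−7 from intervention) = 538
  X = 11 + 3·17 + 6·109 − 538 = 178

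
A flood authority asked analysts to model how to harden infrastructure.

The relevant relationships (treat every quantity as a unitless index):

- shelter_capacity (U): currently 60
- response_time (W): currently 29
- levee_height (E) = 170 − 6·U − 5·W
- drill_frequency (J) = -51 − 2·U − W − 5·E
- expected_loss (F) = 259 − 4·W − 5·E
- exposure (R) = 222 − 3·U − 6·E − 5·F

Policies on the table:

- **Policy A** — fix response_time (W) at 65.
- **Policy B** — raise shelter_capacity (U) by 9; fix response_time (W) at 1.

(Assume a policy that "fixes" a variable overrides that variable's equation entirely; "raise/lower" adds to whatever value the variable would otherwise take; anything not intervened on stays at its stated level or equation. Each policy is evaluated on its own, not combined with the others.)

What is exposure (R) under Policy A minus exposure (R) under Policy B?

-3747

Policy A (W := 65):
  U = 60
  W = 65
  E = 170 − 6·60 − 5·65 = -515
  F = 259 − 4·65 − 5·(-515) = 2574
  R = 222 − 3·60 − 6·(-515) − 5·2574 = -9738
Policy B (U + 9, W := 1):
  U = 60 + 9 = 69
  W = 1
  E = 170 − 6·69 − 5·1 = -249
  F = 259 − 4·1 − 5·(-249) = 1500
  R = 222 − 3·69 − 6·(-249) − 5·1500 = -5991
R: -9738 − (-5991) = -3747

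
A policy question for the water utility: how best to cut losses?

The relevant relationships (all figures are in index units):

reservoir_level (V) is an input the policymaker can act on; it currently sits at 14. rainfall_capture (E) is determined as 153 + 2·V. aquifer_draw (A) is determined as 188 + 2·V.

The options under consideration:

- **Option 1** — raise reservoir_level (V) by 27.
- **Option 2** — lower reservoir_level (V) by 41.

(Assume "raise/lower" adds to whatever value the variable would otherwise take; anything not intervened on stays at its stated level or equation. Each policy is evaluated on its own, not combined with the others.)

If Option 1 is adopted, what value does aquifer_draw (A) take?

Option 1 (V + 27):
  V = 14 + 27 = 41
  A = 188 + 2·41 = 270

270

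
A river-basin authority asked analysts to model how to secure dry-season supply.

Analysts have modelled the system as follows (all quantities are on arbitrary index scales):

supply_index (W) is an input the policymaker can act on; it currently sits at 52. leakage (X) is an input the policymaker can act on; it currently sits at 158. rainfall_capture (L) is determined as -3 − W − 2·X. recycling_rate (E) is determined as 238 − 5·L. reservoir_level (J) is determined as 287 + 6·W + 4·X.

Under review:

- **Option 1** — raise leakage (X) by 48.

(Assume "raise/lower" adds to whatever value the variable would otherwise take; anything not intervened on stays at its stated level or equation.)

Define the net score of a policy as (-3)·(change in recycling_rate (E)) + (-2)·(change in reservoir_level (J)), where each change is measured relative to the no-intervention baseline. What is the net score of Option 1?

-1824

Baseline:
  W = 52
  X = 158
  L = -3 − 52 − 2·158 = -371
  E = 238 − 5·(-371) = 2093
  J = 287 + 6·52 + 4·158 = 1231
Option 1 (X + 48):
  W = 52
  X = 158 + 48 = 206
  L = -3 − 52 − 2·206 = -467
  E = 238 − 5·(-467) = 2573
  J = 287 + 6·52 + 4·206 = 1423
ΔE = 2573 − 2093 = 480; ΔJ = 1423 − 1231 = 192
Score = (-3)·480 + (-2)·192 = -1824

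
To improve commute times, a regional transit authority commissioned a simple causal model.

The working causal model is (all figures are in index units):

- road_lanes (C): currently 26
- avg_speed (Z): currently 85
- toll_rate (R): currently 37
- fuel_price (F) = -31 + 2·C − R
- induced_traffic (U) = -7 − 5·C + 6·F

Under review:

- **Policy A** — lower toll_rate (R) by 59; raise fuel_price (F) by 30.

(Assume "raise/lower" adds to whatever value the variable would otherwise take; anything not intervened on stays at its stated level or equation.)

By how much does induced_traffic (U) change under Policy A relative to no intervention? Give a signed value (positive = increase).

Baseline:
  C = 26
  R = 37
  F = -31 + 2·26 − 37 = -16
  U = -7 − 5·26 + 6·(-16) = -233
Policy A (R − 59, F + 30):
  C = 26
  R = 37 − 59 = -22
  F = -31 + 2·26 − (-22) (+30 from intervention) = 73
  U = -7 − 5·26 + 6·73 = 301
Change in U: 301 − (-233) = 534

534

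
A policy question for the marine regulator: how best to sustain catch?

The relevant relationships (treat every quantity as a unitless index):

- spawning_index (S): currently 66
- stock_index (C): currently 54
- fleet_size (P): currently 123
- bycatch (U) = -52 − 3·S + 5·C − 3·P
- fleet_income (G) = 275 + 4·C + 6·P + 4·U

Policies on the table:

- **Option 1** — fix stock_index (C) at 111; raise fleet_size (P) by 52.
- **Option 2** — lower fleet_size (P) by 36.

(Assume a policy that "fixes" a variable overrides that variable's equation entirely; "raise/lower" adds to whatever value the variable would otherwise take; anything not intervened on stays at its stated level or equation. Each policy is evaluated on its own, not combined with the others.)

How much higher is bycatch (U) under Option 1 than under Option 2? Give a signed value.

21

Option 1 (C := 111, P + 52):
  S = 66
  C = 111
  P = 123 + 52 = 175
  U = -52 − 3·66 + 5·111 − 3·175 = -220
Option 2 (P − 36):
  S = 66
  C = 54
  P = 123 − 36 = 87
  U = -52 − 3·66 + 5·54 − 3·87 = -241
U: -220 − (-241) = 21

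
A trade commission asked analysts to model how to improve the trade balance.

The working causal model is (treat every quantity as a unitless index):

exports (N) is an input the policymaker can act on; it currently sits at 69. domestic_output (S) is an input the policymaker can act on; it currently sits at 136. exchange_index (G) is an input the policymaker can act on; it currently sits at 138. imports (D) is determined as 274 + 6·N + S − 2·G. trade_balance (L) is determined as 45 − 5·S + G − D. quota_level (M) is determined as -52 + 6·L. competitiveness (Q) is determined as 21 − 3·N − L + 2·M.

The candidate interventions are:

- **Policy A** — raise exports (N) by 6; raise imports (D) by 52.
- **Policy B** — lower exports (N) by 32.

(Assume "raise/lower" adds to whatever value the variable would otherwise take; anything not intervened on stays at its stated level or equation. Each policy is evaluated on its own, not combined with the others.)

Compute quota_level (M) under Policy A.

-6850

Policy A (N + 6, D + 52):
  N = 69 + 6 = 75
  S = 136
  G = 138
  D = 274 + 6·75 + 136 − 2·138 (+52 from intervention) = 636
  L = 45 − 5·136 + 138 − 636 = -1133
  M = -52 + 6·(-1133) = -6850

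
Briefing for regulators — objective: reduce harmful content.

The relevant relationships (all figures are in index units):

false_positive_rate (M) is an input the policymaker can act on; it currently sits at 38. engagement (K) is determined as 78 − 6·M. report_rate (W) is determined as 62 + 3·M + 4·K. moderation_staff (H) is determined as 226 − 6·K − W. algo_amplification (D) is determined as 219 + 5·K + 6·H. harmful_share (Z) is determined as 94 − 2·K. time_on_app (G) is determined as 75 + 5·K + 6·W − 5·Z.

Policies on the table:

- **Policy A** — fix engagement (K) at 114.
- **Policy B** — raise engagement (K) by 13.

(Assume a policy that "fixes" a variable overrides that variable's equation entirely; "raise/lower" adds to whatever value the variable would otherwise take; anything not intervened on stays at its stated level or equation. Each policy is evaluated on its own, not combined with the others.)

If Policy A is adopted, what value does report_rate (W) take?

Policy A (K := 114):
  M = 38
  K = 114
  W = 62 + 3·38 + 4·114 = 632

632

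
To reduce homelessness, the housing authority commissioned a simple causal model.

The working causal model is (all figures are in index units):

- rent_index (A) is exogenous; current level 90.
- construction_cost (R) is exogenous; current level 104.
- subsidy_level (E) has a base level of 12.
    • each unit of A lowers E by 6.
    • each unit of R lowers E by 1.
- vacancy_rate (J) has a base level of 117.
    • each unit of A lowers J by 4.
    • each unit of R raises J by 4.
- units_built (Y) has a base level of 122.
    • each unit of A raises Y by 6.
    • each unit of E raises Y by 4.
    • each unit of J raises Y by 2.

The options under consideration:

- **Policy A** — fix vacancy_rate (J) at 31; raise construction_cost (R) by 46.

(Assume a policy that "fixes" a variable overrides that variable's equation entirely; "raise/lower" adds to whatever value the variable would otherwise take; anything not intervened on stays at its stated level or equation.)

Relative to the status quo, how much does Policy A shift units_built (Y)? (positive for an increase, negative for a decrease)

Baseline:
  A = 90
  R = 104
  E = 12 − 6·90 − 104 = -632
  J = 117 − 4·90 + 4·104 = 173
  Y = 122 + 6·90 + 4·(-632) + 2·173 = -1520
Policy A (J := 31, R + 46):
  A = 90
  R = 104 + 46 = 150
  E = 12 − 6·90 − 150 = -678
  J = 31
  Y = 122 + 6·90 + 4·(-678) + 2·31 = -1988
Change in Y: -1988 − (-1520) = -468

-468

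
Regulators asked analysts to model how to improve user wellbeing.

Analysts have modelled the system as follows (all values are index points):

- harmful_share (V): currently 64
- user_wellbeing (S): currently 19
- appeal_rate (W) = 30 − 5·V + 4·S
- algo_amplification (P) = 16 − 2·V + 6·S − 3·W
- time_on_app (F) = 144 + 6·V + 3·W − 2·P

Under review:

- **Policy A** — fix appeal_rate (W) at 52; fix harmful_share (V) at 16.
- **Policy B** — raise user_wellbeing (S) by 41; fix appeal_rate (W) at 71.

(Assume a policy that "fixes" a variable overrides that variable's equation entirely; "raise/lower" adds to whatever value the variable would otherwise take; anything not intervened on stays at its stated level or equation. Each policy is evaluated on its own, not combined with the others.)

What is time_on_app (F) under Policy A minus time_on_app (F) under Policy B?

Policy A (W := 52, V := 16):
  V = 16
  S = 19
  W = 52
  P = 16 − 2·16 + 6·19 − 3·52 = -58
  F = 144 + 6·16 + 3·52 − 2·(-58) = 512
Policy B (S + 41, W := 71):
  V = 64
  S = 19 + 41 = 60
  W = 71
  P = 16 − 2·64 + 6·60 − 3·71 = 35
  F = 144 + 6·64 + 3·71 − 2·35 = 671
F: 512 − 671 = -159

-159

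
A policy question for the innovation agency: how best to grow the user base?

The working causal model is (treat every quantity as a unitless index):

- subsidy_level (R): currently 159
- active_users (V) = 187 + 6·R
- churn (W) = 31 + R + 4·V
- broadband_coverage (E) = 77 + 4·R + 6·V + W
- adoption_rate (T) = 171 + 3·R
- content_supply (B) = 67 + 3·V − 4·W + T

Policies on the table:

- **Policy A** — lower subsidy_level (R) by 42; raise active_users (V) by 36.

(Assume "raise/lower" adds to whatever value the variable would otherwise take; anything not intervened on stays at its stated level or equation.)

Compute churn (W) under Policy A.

Policy A (R − 42, V + 36):
  R = 159 − 42 = 117
  V = 187 + 6·117 (+36 from intervention) = 925
  W = 31 + 117 + 4·925 = 3848

3848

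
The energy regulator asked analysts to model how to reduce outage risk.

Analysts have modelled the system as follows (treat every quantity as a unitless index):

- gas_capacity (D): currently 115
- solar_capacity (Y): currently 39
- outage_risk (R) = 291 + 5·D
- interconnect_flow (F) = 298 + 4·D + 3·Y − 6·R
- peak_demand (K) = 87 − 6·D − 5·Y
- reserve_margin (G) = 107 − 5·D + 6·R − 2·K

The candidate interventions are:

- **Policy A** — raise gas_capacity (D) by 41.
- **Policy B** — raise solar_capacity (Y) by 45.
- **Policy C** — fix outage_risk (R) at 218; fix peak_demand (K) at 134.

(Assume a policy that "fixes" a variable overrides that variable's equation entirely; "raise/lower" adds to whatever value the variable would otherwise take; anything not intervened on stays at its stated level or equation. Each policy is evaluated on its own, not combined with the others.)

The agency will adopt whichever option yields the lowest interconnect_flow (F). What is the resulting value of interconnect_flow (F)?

Policy A (D + 41):
  D = 115 + 41 = 156
  Y = 39
  R = 291 + 5·156 = 1071
  F = 298 + 4·156 + 3·39 − 6·1071 = -5387
Policy B (Y + 45):
  D = 115
  Y = 39 + 45 = 84
  R = 291 + 5·115 = 866
  F = 298 + 4·115 + 3·84 − 6·866 = -4186
Policy C (R := 218, K := 134):
  D = 115
  Y = 39
  R = 218
  F = 298 + 4·115 + 3·39 − 6·218 = -433
Comparing — Policy A: F=-5387, Policy B: F=-4186, Policy C: F=-433. Lowest is -5387 (Policy A).

-5387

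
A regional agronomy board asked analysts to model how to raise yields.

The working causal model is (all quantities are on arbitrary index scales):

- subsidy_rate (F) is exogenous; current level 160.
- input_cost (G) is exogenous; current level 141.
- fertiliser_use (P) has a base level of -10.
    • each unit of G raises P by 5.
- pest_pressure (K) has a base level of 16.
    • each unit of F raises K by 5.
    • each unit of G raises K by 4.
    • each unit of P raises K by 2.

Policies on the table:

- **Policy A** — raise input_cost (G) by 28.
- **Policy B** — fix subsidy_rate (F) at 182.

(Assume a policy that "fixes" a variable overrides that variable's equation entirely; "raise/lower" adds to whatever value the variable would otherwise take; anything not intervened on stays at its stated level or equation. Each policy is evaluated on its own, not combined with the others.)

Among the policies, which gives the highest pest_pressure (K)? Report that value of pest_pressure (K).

3162

Policy A (G + 28):
  F = 160
  G = 141 + 28 = 169
  P = -10 + 5·169 = 835
  K = 16 + 5·160 + 4·169 + 2·835 = 3162
Policy B (F := 182):
  F = 182
  G = 141
  P = -10 + 5·141 = 695
  K = 16 + 5·182 + 4·141 + 2·695 = 2880
Comparing — Policy A: K=3162, Policy B: K=2880. Highest is 3162 (Policy A).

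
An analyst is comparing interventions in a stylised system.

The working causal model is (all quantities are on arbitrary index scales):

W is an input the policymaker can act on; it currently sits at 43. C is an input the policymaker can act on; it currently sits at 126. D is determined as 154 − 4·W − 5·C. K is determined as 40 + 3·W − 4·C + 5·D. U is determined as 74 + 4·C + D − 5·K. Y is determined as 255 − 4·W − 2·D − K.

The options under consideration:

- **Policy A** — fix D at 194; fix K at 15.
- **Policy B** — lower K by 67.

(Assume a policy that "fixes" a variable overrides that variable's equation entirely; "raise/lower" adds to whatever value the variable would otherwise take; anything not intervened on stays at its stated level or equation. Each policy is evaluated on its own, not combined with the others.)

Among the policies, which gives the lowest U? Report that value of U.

Policy A (D := 194, K := 15):
  W = 43
  C = 126
  D = 194
  K = 15
  U = 74 + 4·126 + 194 − 5·15 = 697
Policy B (K − 67):
  W = 43
  C = 126
  D = 154 − 4·43 − 5·126 = -648
  K = 40 + 3·43 − 4·126 + 5·(-648) (−67 from intervention) = -3642
  U = 74 + 4·126 + (-648) − 5·(-3642) = 18140
Comparing — Policy A: U=697, Policy B: U=18140. Lowest is 697 (Policy A).

697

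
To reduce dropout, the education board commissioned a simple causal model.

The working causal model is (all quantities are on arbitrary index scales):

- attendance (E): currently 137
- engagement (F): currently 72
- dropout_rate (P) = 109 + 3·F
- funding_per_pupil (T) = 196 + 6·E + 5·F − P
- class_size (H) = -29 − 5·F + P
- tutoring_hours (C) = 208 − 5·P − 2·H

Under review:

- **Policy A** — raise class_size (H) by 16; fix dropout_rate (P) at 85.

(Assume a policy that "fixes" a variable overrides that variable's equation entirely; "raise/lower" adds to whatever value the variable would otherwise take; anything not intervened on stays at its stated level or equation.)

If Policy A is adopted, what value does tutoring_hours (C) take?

Policy A (H + 16, P := 85):
  F = 72
  P = 85
  H = -29 − 5·72 + 85 (+16 from intervention) = -288
  C = 208 − 5·85 − 2·(-288) = 359

359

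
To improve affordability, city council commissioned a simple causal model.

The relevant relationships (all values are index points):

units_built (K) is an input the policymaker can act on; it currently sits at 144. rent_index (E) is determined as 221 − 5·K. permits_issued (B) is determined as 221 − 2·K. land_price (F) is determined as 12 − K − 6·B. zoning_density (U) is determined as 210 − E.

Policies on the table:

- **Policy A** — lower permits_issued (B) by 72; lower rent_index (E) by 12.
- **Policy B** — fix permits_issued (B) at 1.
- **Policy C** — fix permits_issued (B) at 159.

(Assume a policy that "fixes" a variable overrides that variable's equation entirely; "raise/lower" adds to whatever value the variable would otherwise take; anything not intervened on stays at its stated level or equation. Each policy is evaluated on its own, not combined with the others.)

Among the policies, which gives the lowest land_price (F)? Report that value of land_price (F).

Policy A (B − 72, E − 12):
  K = 144
  B = 221 − 2·144 (−72 from intervention) = -139
  F = 12 − 144 − 6·(-139) = 702
Policy B (B := 1):
  K = 144
  B = 1
  F = 12 − 144 − 6·1 = -138
Policy C (B := 159):
  K = 144
  B = 159
  F = 12 − 144 − 6·159 = -1086
Comparing — Policy A: F=702, Policy B: F=-138, Policy C: F=-1086. Lowest is -1086 (Policy C).

-1086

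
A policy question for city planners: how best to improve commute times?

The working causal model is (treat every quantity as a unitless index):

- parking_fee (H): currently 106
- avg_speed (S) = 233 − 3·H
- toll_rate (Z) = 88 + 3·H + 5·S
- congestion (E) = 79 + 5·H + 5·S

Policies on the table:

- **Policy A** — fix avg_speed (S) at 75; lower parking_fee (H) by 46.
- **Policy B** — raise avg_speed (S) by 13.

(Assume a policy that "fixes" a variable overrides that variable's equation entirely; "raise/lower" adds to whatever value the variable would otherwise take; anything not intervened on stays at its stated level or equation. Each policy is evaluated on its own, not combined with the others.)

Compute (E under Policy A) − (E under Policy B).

505

Policy A (S := 75, H − 46):
  H = 106 − 46 = 60
  S = 75
  E = 79 + 5·60 + 5·75 = 754
Policy B (S + 13):
  H = 106
  S = 233 − 3·106 (+13 from intervention) = -72
  E = 79 + 5·106 + 5·(-72) = 249
E: 754 − 249 = 505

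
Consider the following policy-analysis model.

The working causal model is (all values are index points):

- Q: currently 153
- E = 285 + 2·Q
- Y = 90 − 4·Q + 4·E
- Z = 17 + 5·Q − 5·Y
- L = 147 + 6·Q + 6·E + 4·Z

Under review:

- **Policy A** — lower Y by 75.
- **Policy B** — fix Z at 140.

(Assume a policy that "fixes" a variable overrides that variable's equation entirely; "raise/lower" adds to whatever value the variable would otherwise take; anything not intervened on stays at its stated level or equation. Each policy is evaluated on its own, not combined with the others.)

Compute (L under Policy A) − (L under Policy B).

-32772

Policy A (Y − 75):
  Q = 153
  E = 285 + 2·153 = 591
  Y = 90 − 4·153 + 4·591 (−75 from intervention) = 1767
  Z = 17 + 5·153 − 5·1767 = -8053
  L = 147 + 6·153 + 6·591 + 4·(-8053) = -27601
Policy B (Z := 140):
  Q = 153
  E = 285 + 2·153 = 591
  Y = 90 − 4·153 + 4·591 = 1842
  Z = 140
  L = 147 + 6·153 + 6·591 + 4·140 = 5171
L: -27601 − 5171 = -32772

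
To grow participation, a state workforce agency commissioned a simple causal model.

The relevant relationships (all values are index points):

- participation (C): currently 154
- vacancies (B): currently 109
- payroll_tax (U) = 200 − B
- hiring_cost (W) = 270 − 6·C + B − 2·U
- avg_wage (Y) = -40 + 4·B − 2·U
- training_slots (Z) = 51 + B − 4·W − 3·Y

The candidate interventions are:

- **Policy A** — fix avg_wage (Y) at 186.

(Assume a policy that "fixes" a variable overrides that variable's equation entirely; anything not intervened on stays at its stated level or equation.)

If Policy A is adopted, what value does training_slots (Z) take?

2510

Policy A (Y := 186):
  C = 154
  B = 109
  U = 200 − 109 = 91
  W = 270 − 6·154 + 109 − 2·91 = -727
  Y = 186
  Z = 51 + 109 − 4·(-727) − 3·186 = 2510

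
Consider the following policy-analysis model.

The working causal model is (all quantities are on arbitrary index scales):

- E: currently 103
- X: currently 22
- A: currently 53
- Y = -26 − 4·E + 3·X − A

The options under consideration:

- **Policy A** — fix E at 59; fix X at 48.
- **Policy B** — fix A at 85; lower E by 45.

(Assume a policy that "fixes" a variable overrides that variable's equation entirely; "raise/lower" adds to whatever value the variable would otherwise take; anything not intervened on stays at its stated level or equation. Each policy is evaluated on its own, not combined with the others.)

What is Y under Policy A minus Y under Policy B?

106

Policy A (E := 59, X := 48):
  E = 59
  X = 48
  A = 53
  Y = -26 − 4·59 + 3·48 − 53 = -171
Policy B (A := 85, E − 45):
  E = 103 − 45 = 58
  X = 22
  A = 85
  Y = -26 − 4·58 + 3·22 − 85 = -277
Y: -171 − (-277) = 106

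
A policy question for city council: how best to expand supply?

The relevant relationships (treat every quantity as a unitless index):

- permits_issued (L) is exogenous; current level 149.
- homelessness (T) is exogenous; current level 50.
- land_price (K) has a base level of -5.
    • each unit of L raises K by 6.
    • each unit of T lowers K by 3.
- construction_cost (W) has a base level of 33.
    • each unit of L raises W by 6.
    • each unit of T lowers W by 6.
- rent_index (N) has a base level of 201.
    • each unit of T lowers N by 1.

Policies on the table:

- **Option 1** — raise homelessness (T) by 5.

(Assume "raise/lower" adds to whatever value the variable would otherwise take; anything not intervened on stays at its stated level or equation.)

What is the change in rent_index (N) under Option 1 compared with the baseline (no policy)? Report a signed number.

Baseline:
  T = 50
  N = 201 − 50 = 151
Option 1 (T + 5):
  T = 50 + 5 = 55
  N = 201 − 55 = 146
Change in N: 146 − 151 = -5

-5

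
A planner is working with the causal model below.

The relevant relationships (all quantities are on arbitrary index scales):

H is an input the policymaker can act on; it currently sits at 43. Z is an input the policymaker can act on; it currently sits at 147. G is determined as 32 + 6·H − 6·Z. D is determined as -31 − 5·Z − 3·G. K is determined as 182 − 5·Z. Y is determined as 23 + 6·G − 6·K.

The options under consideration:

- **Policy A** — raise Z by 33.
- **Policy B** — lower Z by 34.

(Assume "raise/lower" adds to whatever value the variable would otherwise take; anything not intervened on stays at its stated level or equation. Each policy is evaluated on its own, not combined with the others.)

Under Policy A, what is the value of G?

Policy A (Z + 33):
  H = 43
  Z = 147 + 33 = 180
  G = 32 + 6·43 − 6·180 = -790

-790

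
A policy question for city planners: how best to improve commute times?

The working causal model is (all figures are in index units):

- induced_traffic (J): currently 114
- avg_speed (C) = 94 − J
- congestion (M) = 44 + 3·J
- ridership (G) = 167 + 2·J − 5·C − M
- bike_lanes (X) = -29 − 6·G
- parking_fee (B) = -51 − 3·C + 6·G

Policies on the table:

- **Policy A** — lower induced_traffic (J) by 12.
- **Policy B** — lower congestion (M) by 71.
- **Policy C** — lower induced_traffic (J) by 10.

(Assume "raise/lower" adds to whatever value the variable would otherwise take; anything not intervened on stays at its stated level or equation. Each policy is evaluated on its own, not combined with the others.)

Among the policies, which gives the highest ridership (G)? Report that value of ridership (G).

Policy A (J − 12):
  J = 114 − 12 = 102
  C = 94 − 102 = -8
  M = 44 + 3·102 = 350
  G = 167 + 2·102 − 5·(-8) − 350 = 61
Policy B (M − 71):
  J = 114
  C = 94 − 114 = -20
  M = 44 + 3·114 (−71 from intervention) = 315
  G = 167 + 2·114 − 5·(-20) − 315 = 180
Policy C (J − 10):
  J = 114 − 10 = 104
  C = 94 − 104 = -10
  M = 44 + 3·104 = 356
  G = 167 + 2·104 − 5·(-10) − 356 = 69
Comparing — Policy A: G=61, Policy B: G=180, Policy C: G=69. Highest is 180 (Policy B).

180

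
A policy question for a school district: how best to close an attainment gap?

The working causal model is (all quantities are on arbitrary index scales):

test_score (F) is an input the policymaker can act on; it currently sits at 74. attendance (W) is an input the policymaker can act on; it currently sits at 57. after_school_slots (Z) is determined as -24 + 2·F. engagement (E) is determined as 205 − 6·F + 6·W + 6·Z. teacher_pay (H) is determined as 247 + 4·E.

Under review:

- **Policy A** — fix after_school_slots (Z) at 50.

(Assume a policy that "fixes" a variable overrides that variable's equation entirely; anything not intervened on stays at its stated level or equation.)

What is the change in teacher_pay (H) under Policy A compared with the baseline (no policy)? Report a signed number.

Baseline:
  F = 74
  W = 57
  Z = -24 + 2·74 = 124
  E = 205 − 6·74 + 6·57 + 6·124 = 847
  H = 247 + 4·847 = 3635
Policy A (Z := 50):
  F = 74
  W = 57
  Z = 50
  E = 205 − 6·74 + 6·57 + 6·50 = 403
  H = 247 + 4·403 = 1859
Change in H: 1859 − 3635 = -1776

-1776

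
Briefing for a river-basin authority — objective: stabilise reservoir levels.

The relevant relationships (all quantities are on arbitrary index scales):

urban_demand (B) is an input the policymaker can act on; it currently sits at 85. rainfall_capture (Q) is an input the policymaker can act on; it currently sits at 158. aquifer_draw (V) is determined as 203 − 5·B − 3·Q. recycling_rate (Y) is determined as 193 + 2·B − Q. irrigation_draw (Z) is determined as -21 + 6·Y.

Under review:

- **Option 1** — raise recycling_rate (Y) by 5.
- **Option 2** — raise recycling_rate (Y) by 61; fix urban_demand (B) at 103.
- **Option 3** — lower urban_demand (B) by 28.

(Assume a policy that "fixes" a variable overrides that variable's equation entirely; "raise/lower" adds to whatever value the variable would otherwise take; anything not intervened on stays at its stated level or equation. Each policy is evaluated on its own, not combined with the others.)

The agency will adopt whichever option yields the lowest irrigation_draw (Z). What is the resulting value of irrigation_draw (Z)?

873

Option 1 (Y + 5):
  B = 85
  Q = 158
  Y = 193 + 2·85 − 158 (+5 from intervention) = 210
  Z = -21 + 6·210 = 1239
Option 2 (Y + 61, B := 103):
  B = 103
  Q = 158
  Y = 193 + 2·103 − 158 (+61 from intervention) = 302
  Z = -21 + 6·302 = 1791
Option 3 (B − 28):
  B = 85 − 28 = 57
  Q = 158
  Y = 193 + 2·57 − 158 = 149
  Z = -21 + 6·149 = 873
Comparing — Option 1: Z=1239, Option 2: Z=1791, Option 3: Z=873. Lowest is 873 (Option 3).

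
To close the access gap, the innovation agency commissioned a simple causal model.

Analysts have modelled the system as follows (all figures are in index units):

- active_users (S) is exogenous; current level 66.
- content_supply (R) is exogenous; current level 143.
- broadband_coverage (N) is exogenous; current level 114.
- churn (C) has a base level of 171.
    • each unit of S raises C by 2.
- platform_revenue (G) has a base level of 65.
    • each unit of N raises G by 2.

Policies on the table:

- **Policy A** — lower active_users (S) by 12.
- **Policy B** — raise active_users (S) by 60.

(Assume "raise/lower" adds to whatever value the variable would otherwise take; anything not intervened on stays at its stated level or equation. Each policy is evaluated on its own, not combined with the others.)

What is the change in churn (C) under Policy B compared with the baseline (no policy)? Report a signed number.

Baseline:
  S = 66
  C = 171 + 2·66 = 303
Policy B (S + 60):
  S = 66 + 60 = 126
  C = 171 + 2·126 = 423
Change in C: 423 − 303 = 120

120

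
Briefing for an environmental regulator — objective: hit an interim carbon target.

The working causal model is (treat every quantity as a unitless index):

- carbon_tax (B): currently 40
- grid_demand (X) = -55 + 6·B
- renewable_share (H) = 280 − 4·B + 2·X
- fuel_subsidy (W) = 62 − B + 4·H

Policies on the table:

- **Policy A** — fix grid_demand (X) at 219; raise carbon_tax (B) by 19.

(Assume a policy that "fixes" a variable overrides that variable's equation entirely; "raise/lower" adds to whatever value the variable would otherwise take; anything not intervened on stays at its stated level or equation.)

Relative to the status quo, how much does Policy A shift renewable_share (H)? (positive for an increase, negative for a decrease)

-8

Baseline:
  B = 40
  X = -55 + 6·40 = 185
  H = 280 − 4·40 + 2·185 = 490
Policy A (X := 219, B + 19):
  B = 40 + 19 = 59
  X = 219
  H = 280 − 4·59 + 2·219 = 482
Change in H: 482 − 490 = -8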